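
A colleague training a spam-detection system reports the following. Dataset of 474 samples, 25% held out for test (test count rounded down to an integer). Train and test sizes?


Test = ⌊474·25/100⌋ = 118
Train = 474 - 118 = 356

Train: 356, Test: 118


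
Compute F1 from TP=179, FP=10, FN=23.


Precision = 179/189 = 0.9471
Recall = 179/202 = 0.8861
F1 = 2·P·R/(P+R) = 2·TP/(2·TP+FP+FN) = 358/(358+10+23) = 358/391 = 0.9156

0.9156


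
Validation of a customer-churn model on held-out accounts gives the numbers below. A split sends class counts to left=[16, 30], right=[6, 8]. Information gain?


Parent = [22, 38], H_parent = 0.9481
H_left = 0.9321 (n=46), H_right = 0.9852 (n=14)
H_children = (46/60)·0.9321 + (14/60)·0.9852 = 0.9445
IG = 0.9481 - 0.9445 = 0.0036

0.0036


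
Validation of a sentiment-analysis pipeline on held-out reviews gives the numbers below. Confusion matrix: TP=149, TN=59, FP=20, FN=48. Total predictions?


Total = TP + TN + FP + FN
= 149 + 59 + 20 + 48
= 276
(Predicted positive: 169, predicted negative: 107)

276


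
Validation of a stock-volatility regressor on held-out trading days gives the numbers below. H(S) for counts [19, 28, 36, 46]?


Probabilities: [19/129, 28/129, 36/129, 46/129] ≈ [0.1473, 0.2171, 0.2791, 0.3566]
H = -((19/129)·log₂(19/129) + (28/129)·log₂(28/129) + (36/129)·log₂(36/129) + (46/129)·log₂(46/129))
  = 1.9297 bits

1.9297 bits


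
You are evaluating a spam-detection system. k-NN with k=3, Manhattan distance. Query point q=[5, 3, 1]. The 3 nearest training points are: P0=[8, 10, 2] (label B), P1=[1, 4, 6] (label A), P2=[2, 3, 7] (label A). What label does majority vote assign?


d(q,P0) = 11  (label B)
d(q,P1) = 10  (label A)
d(q,P2) = 9  (label A)
Votes: A=2, B=1
Majority → A

A


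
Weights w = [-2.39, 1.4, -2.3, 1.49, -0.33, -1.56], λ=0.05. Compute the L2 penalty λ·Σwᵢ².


‖w‖₂² = (-2.39)² + (1.4)² + (-2.3)² + (1.49)² + (-0.33)² + (-1.56)²
     = 5.7121 + 1.96 + 5.29 + 2.2201 + 0.1089 + 2.4336
     = 17.7247
λ·‖w‖₂² = 0.05·17.7247 = 0.886235

0.886235


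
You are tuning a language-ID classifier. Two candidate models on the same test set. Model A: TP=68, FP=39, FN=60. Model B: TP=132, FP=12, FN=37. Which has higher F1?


Model A: P=68/107=0.6355, R=68/128=0.5312, F1=2PR/(P+R)=2TP/(2TP+FP+FN)=136/235=0.5787
Model B: P=132/144=0.9167, R=132/169=0.7811, F1=2PR/(P+R)=2TP/(2TP+FP+FN)=264/313=0.8435
0.5787 < 0.8435 → Model B

Model B


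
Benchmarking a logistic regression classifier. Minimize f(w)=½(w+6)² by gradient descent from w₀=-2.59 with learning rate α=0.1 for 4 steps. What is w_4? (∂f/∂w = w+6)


step 1: grad = -2.59+6 = 3.41; w = -2.59 - 0.1·(3.41) = -2.931
step 2: grad = -2.931+6 = 3.069; w = -2.931 - 0.1·(3.069) = -3.2379
step 3: grad = -3.2379+6 = 2.7621; w = -3.2379 - 0.1·(2.7621) = -3.51411
step 4: grad = -3.51411+6 = 2.48589; w = -3.51411 - 0.1·(2.48589) = -3.762699

-3.762699


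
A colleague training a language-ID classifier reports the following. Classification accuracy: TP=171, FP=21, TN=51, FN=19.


Accuracy = (TP+TN)/(TP+TN+FP+FN)
= (171+51)/(262)
= 222/262 = 84.73%

84.73%


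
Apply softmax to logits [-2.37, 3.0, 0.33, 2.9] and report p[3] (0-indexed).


Exponentials: e^-2.37=0.0935, e^3.0=20.0855, e^0.33=1.391, e^2.9=18.1741
Sum = 39.7441
Softmax = [0.0024, 0.5054, 0.035, 0.4573]
p[3] = 18.1741/39.7441 = 0.4573

0.4573


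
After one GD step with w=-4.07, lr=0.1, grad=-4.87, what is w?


w_new = w - α·∇
= -4.07 - 0.1·-4.87
= -4.07 + 0.487
= -3.583

-3.583


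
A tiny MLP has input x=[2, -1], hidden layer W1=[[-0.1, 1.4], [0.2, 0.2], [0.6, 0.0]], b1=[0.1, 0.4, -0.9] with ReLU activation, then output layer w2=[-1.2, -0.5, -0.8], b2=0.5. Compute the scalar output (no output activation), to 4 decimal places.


z1[0] = (-0.1)·(2) + (1.4)·(-1) + 0.1 = -1.5
z1[1] = (0.2)·(2) + (0.2)·(-1) + 0.4 = 0.6
z1[2] = (0.6)·(2) + (0.0)·(-1) - 0.9 = 0.3
h = ReLU(z1) = [0.0, 0.6, 0.3]
output = (-1.2)·(0.0) + (-0.5)·(0.6) + (-0.8)·(0.3) + 0.5 = -0.04

-0.04


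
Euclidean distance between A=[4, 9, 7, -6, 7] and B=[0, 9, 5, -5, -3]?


d = √((4-0)² + (9-9)² + (7-5)² + (-6+ 5)² + (7+ 3)²)
  = √(16 + 0 + 4 + 1 + 100)
  = √121 = 11.0

11.0


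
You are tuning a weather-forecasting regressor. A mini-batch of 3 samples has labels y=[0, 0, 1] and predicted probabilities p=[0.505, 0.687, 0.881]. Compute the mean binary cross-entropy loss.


L[0] = -ln(1-0.505) = -ln(0.495) = 0.7032
L[1] = -ln(1-0.687) = -ln(0.313) = 1.1616
L[2] = -ln(0.881) = 0.1267
mean = (0.7032 + 1.1616 + 0.1267)/3 = 0.6638

0.6638


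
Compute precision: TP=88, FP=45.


Precision = TP/(TP+FP)
= 88/(88+45)
= 88/133 = 66.17%

66.17%


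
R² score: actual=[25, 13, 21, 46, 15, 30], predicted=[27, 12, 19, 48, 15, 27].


ȳ = 25
SS_res = Σ(y-ŷ)² = 22
SS_tot = Σ(y-ȳ)² = 726
R² = 1 - SS_res/SS_tot = 1 - 0.0303 = 0.9697

0.9697


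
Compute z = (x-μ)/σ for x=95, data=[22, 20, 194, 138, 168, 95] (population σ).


μ = 106.1667, σ = 67.3113
z = (95 - 106.1667)/67.3113 = -0.1659

-0.1659


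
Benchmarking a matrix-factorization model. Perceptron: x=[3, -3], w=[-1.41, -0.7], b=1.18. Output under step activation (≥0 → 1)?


z = (3)·(-1.41) + (-3)·(-0.7) + 1.18
  = -0.95
step(z) = 0 (z<0)

0


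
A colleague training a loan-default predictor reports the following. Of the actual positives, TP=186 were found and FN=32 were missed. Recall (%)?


Recall = TP/(TP+FN)
= 186/(186+32)
= 186/218 = 85.32%

85.32%


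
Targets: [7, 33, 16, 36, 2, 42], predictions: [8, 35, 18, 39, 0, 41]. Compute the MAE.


Absolute errors: |7-8|=1, |33-35|=2, |16-18|=2, |36-39|=3, |2-0|=2, |42-41|=1
Sum = 11
MAE = 11/6 = 11/6

11/6


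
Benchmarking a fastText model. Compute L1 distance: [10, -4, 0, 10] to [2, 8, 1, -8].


d = |10-2| + |-4-8| + |0-1| + |10+ 8|
  = 8 + 12 + 1 + 18
  = 39

39


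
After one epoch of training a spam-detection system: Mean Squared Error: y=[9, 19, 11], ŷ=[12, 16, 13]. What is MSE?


Squared errors: (9-12)²=9, (19-16)²=9, (11-13)²=4
Sum = 22
MSE = 22/3 = 22/3

22/3


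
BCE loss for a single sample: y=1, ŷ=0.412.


BCE = -[y·ln(p) + (1-y)·ln(1-p)]
= -1·ln(0.412) - 0
= -ln(0.412) = 0.8867

0.8867


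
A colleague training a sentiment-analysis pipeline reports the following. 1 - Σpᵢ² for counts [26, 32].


Probabilities: [26/58, 32/58] ≈ [0.4483, 0.5517]
Σpᵢ² = (676 + 1024)/58² = 1700/3364
Gini = 1 - Σpᵢ² = 1 - 1700/3364 = 0.4946

0.4946


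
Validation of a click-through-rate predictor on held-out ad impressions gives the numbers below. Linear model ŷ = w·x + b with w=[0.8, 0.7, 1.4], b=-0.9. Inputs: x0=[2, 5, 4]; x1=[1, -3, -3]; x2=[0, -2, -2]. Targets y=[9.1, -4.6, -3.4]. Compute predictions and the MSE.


ŷ0 = (0.8)·(2) + (0.7)·(5) + (1.4)·(4) - 0.9 = 9.8
ŷ1 = (0.8)·(1) + (0.7)·(-3) + (1.4)·(-3) - 0.9 = -6.4
ŷ2 = (0.8)·(0) + (0.7)·(-2) + (1.4)·(-2) - 0.9 = -5.1
errors² = [0.49, 3.24, 2.89]
MSE = 6.6200/3 = 2.2067

2.2067


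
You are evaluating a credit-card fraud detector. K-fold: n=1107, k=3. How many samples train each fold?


Fold size = 1107/3 = 369
Training per fold = 1107 - 369 = 738

738


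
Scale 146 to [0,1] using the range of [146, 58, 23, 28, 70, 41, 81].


min=23, max=146
(146-23)/(146-23) = 123/123 = 1.0

1.0


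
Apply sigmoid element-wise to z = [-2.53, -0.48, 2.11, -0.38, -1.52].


σ(-2.53) = 1/(1+e^2.53) = 0.0738
σ(-0.48) = 1/(1+e^0.48) = 0.3823
σ(2.11) = 1/(1+e^-2.11) = 0.8919
σ(-0.38) = 1/(1+e^0.38) = 0.4061
σ(-1.52) = 1/(1+e^1.52) = 0.1795
result = [0.0738, 0.3823, 0.8919, 0.4061, 0.1795]

[0.0738, 0.3823, 0.8919, 0.4061, 0.1795]


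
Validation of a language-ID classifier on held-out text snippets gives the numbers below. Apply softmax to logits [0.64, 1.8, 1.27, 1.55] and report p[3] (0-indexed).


Exponentials: e^0.64=1.8965, e^1.8=6.0496, e^1.27=3.5609, e^1.55=4.7115
Sum = 16.2185
Softmax = [0.1169, 0.373, 0.2196, 0.2905]
p[3] = 4.7115/16.2185 = 0.2905

0.2905


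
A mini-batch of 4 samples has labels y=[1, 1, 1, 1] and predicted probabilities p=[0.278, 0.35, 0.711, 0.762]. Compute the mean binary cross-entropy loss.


L[0] = -ln(0.278) = 1.2801
L[1] = -ln(0.35) = 1.0498
L[2] = -ln(0.711) = 0.3411
L[3] = -ln(0.762) = 0.2718
mean = (1.2801 + 1.0498 + 0.3411 + 0.2718)/4 = 0.7357

0.7357


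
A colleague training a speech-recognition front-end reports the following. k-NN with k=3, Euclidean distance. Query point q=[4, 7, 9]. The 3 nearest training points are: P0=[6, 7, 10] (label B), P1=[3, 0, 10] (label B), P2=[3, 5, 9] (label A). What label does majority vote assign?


d(q,P0) = 2.2361  (label B)
d(q,P1) = 7.1414  (label B)
d(q,P2) = 2.2361  (label A)
Votes: A=1, B=2
Majority → B

B


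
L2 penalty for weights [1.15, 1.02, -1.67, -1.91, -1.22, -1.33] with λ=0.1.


‖w‖₂² = (1.15)² + (1.02)² + (-1.67)² + (-1.91)² + (-1.22)² + (-1.33)²
     = 1.3225 + 1.0404 + 2.7889 + 3.6481 + 1.4884 + 1.7689
     = 12.0572
λ·‖w‖₂² = 0.1·12.0572 = 1.20572

1.20572


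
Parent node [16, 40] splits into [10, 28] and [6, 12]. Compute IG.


Parent = [16, 40], H_parent = 0.8631
H_left = 0.8315 (n=38), H_right = 0.9183 (n=18)
H_children = (38/56)·0.8315 + (18/56)·0.9183 = 0.8594
IG = 0.8631 - 0.8594 = 0.0037

0.0037


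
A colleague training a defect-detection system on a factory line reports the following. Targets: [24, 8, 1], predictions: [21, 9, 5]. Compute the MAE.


Absolute errors: |24-21|=3, |8-9|=1, |1-5|=4
Sum = 8
MAE = 8/3 = 8/3

8/3


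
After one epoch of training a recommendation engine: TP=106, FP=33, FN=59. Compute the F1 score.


Precision = 106/139 = 0.7626
Recall = 106/165 = 0.6424
F1 = 2·P·R/(P+R) = 2·TP/(2·TP+FP+FN) = 212/(212+33+59) = 212/304 = 0.6974

0.6974


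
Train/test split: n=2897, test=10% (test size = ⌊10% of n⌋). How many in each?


Test = ⌊2897·10/100⌋ = 289
Train = 2897 - 289 = 2608

Train: 2608, Test: 289


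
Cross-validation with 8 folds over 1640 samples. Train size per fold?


Fold size = 1640/8 = 205
Training per fold = 1640 - 205 = 1435

1435


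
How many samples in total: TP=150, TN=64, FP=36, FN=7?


Total = TP + TN + FP + FN
= 150 + 64 + 36 + 7
= 257
(Predicted positive: 186, predicted negative: 71)

257


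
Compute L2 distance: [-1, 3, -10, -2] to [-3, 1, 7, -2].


d = √((-1+ 3)² + (3-1)² + (-10-7)² + (-2+ 2)²)
  = √(4 + 4 + 289 + 0)
  = √297 = 17.2337

17.2337


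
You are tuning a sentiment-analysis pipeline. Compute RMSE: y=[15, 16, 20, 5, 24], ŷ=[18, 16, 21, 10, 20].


MSE = 51/5 = 10.2
RMSE = √(51/5) = 3.1937

3.1937


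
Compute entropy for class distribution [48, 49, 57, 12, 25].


Probabilities: [48/191, 49/191, 57/191, 12/191, 25/191] ≈ [0.2513, 0.2565, 0.2984, 0.0628, 0.1309]
H = -((48/191)·log₂(48/191) + (49/191)·log₂(49/191) + (57/191)·log₂(57/191) + (12/191)·log₂(12/191) + (25/191)·log₂(25/191))
  = 2.1597 bits

2.1597 bits


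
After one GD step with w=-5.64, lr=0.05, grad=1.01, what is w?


w_new = w - α·∇
= -5.64 - 0.05·1.01
= -5.64 - 0.0505
= -5.6905

-5.6905


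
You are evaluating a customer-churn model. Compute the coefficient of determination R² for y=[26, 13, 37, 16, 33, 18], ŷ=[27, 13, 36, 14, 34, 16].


ȳ = 23.8333
SS_res = Σ(y-ŷ)² = 11
SS_tot = Σ(y-ȳ)² = 474.83
R² = 1 - SS_res/SS_tot = 1 - 0.0232 = 0.9768

0.9768


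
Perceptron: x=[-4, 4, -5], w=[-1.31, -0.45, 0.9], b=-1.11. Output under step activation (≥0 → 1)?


z = (-4)·(-1.31) + (4)·(-0.45) + (-5)·(0.9) - 1.11
  = -2.17
step(z) = 0 (z<0)

0


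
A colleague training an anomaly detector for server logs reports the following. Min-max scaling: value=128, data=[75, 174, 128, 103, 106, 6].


min=6, max=174
(128-6)/(174-6) = 122/168 = 0.7262

0.7262


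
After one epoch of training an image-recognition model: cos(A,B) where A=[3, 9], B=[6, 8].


A·B = 3·6 + 9·8 = 90
‖A‖ = √90 = 9.4868, ‖B‖ = √100 = 10
cos = 90/(√90·√100) = 90/√9000 = 0.9487

0.9487


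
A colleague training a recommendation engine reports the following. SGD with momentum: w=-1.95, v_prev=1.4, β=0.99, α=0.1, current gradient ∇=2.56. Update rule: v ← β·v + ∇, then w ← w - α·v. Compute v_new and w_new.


v_new = 0.99·1.4 + 2.56 = 1.386 + 2.56 = 3.946
w_new = -1.95 - 0.1·3.946 = -1.95 - 0.3946 = -2.3446

v_new=3.946, w_new=-2.3446


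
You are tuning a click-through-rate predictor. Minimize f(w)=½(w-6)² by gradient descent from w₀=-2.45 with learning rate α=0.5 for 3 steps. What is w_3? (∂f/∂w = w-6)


step 1: grad = -2.45-6 = -8.45; w = -2.45 - 0.5·(-8.45) = 1.775
step 2: grad = 1.775-6 = -4.225; w = 1.775 - 0.5·(-4.225) = 3.8875
step 3: grad = 3.8875-6 = -2.1125; w = 3.8875 - 0.5·(-2.1125) = 4.94375

4.94375


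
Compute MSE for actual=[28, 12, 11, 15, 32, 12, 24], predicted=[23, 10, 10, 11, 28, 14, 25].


Squared errors: (28-23)²=25, (12-10)²=4, (11-10)²=1, (15-11)²=16, (32-28)²=16, (12-14)²=4, (24-25)²=1
Sum = 67
MSE = 67/7 = 67/7

67/7


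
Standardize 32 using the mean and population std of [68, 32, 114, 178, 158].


μ = 110, σ = 54.3912
z = (32 - 110)/54.3912 = -1.4341

-1.4341


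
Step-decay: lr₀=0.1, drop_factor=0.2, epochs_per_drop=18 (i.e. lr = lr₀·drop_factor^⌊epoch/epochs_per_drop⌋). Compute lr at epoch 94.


n_drops = ⌊94/18⌋ = 5
lr = 0.1·0.2^5 = 0.1·0.00032 = 0.000032

0.000032


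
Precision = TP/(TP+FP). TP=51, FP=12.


Precision = TP/(TP+FP)
= 51/(51+12)
= 51/63 = 80.95%

80.95%


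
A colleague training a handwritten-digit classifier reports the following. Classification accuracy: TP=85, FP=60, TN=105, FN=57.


Accuracy = (TP+TN)/(TP+TN+FP+FN)
= (85+105)/(307)
= 190/307 = 61.89%

61.89%


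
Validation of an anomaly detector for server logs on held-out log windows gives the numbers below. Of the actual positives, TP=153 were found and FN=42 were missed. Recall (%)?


Recall = TP/(TP+FN)
= 153/(153+42)
= 153/195 = 78.46%

78.46%


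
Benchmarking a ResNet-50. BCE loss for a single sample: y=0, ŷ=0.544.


BCE = -[y·ln(p) + (1-y)·ln(1-p)]
= -0 - 1·ln(1-0.544)
= -ln(0.456) = 0.7853

0.7853


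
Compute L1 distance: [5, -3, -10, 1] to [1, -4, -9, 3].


d = |5-1| + |-3+ 4| + |-10+ 9| + |1-3|
  = 4 + 1 + 1 + 2
  = 8

8


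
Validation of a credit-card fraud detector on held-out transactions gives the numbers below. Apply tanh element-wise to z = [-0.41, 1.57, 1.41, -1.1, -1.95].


tanh(-0.41) = -0.3885
tanh(1.57) = 0.917
tanh(1.41) = 0.8875
tanh(-1.1) = -0.8005
tanh(-1.95) = -0.9603
result = [-0.3885, 0.917, 0.8875, -0.8005, -0.9603]

[-0.3885, 0.917, 0.8875, -0.8005, -0.9603]


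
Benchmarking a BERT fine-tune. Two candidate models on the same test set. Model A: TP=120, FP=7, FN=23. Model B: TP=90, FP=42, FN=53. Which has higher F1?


Model A: P=120/127=0.9449, R=120/143=0.8392, F1=2PR/(P+R)=2TP/(2TP+FP+FN)=240/270=0.8889
Model B: P=90/132=0.6818, R=90/143=0.6294, F1=2PR/(P+R)=2TP/(2TP+FP+FN)=180/275=0.6545
0.8889 > 0.6545 → Model A

Model A


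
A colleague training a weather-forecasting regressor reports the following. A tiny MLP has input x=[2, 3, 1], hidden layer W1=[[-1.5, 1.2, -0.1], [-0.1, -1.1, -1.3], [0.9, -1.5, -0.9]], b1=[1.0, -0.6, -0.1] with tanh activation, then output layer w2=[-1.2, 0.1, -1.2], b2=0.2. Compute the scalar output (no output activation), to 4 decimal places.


z1[0] = (-1.5)·(2) + (1.2)·(3) + (-0.1)·(1) + 1.0 = 1.5
z1[1] = (-0.1)·(2) + (-1.1)·(3) + (-1.3)·(1) - 0.6 = -5.4
z1[2] = (0.9)·(2) + (-1.5)·(3) + (-0.9)·(1) - 0.1 = -3.7
h = tanh(z1) = [0.9051, -1.0, -0.9988]
output = (-1.2)·(0.9051) + (0.1)·(-1.0) + (-1.2)·(-0.9988) + 0.2 = 0.2124

0.2124


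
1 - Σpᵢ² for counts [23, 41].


Probabilities: [23/64, 41/64] ≈ [0.3594, 0.6406]
Σpᵢ² = (529 + 1681)/64² = 2210/4096
Gini = 1 - Σpᵢ² = 1 - 2210/4096 = 0.4604

0.4604


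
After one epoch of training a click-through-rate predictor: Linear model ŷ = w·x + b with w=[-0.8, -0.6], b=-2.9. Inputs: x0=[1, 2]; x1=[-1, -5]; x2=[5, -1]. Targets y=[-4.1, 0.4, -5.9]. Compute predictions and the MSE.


ŷ0 = (-0.8)·(1) + (-0.6)·(2) - 2.9 = -4.9
ŷ1 = (-0.8)·(-1) + (-0.6)·(-5) - 2.9 = 0.9
ŷ2 = (-0.8)·(5) + (-0.6)·(-1) - 2.9 = -6.3
errors² = [0.64, 0.25, 0.16]
MSE = 1.0500/3 = 0.35

0.35


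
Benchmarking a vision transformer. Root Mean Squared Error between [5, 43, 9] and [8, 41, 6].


MSE = 22/3 = 7.3333
RMSE = √(22/3) = 2.708

2.708


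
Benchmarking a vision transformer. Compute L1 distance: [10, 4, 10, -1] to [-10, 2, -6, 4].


d = |10+ 10| + |4-2| + |10+ 6| + |-1-4|
  = 20 + 2 + 16 + 5
  = 43

43


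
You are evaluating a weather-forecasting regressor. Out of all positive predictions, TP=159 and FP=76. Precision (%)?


Precision = TP/(TP+FP)
= 159/(159+76)
= 159/235 = 67.66%

67.66%


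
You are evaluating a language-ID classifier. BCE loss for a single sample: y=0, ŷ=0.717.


BCE = -[y·ln(p) + (1-y)·ln(1-p)]
= -0 - 1·ln(1-0.717)
= -ln(0.283) = 1.2623

1.2623


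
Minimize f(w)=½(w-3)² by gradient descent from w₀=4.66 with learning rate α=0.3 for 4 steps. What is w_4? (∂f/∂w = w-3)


step 1: grad = 4.66-3 = 1.66; w = 4.66 - 0.3·(1.66) = 4.162
step 2: grad = 4.162-3 = 1.162; w = 4.162 - 0.3·(1.162) = 3.8134
step 3: grad = 3.8134-3 = 0.8134; w = 3.8134 - 0.3·(0.8134) = 3.56938
step 4: grad = 3.56938-3 = 0.56938; w = 3.56938 - 0.3·(0.56938) = 3.398566

3.398566


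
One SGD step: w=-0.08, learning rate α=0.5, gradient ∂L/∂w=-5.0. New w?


w_new = w - α·∇
= -0.08 - 0.5·-5.0
= -0.08 + 2.5
= 2.42

2.42


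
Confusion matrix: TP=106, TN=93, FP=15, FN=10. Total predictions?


Total = TP + TN + FP + FN
= 106 + 93 + 15 + 10
= 224
(Predicted positive: 121, predicted negative: 103)

224


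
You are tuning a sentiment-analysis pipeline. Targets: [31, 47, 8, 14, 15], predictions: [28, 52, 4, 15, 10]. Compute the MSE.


Squared errors: (31-28)²=9, (47-52)²=25, (8-4)²=16, (14-15)²=1, (15-10)²=25
Sum = 76
MSE = 76/5 = 76/5

76/5


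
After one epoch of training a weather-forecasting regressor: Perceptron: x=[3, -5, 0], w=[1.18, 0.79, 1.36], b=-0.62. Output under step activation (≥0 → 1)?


z = (3)·(1.18) + (-5)·(0.79) + (0)·(1.36) - 0.62
  = -1.03
step(z) = 0 (z<0)

0


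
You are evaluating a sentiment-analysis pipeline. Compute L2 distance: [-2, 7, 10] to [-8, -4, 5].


d = √((-2+ 8)² + (7+ 4)² + (10-5)²)
  = √(36 + 121 + 25)
  = √182 = 13.4907

13.4907


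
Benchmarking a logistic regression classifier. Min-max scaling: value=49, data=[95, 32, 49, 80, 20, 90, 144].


min=20, max=144
(49-20)/(144-20) = 29/124 = 0.2339

0.2339


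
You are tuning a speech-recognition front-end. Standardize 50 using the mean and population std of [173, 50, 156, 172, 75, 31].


μ = 109.5, σ = 59.1516
z = (50 - 109.5)/59.1516 = -1.0059

-1.0059


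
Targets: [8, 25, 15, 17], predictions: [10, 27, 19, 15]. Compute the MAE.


Absolute errors: |8-10|=2, |25-27|=2, |15-19|=4, |17-15|=2
Sum = 10
MAE = 10/4 = 5/2

5/2


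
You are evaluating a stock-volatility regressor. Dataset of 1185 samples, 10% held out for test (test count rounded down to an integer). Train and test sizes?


Test = ⌊1185·10/100⌋ = 118
Train = 1185 - 118 = 1067

Train: 1067, Test: 118


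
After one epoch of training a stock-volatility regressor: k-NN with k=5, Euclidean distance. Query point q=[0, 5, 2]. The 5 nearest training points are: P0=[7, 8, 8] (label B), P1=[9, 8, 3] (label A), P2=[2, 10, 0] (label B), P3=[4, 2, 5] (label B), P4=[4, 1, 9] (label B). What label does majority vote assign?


d(q,P0) = 9.6954  (label B)
d(q,P1) = 9.5394  (label A)
d(q,P2) = 5.7446  (label B)
d(q,P3) = 5.831  (label B)
d(q,P4) = 9.0  (label B)
Votes: A=1, B=4
Majority → B

B


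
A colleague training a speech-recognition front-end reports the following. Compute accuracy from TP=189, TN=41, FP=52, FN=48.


Accuracy = (TP+TN)/(TP+TN+FP+FN)
= (189+41)/(330)
= 230/330 = 69.7%

69.7%


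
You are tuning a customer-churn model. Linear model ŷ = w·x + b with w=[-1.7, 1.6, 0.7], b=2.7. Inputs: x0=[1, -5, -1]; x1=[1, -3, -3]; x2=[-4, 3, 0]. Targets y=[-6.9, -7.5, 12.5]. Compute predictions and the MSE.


ŷ0 = (-1.7)·(1) + (1.6)·(-5) + (0.7)·(-1) + 2.7 = -7.7
ŷ1 = (-1.7)·(1) + (1.6)·(-3) + (0.7)·(-3) + 2.7 = -5.9
ŷ2 = (-1.7)·(-4) + (1.6)·(3) + (0.7)·(0) + 2.7 = 14.3
errors² = [0.64, 2.56, 3.24]
MSE = 6.4400/3 = 2.1467

2.1467


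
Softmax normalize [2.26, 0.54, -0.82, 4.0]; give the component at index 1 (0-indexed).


Exponentials: e^2.26=9.5831, e^0.54=1.716, e^-0.82=0.4404, e^4.0=54.5982
Sum = 66.3377
Softmax = [0.1445, 0.0259, 0.0066, 0.823]
p[1] = 1.716/66.3377 = 0.0259

0.0259


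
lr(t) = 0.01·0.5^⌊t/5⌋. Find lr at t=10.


n_drops = ⌊10/5⌋ = 2
lr = 0.01·0.5^2 = 0.01·0.25 = 0.0025

0.0025


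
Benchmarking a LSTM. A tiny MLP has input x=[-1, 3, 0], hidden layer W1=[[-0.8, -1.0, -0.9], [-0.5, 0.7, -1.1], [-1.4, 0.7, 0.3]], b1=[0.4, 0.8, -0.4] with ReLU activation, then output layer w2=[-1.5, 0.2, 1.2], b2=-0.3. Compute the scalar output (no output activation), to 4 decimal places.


z1[0] = (-0.8)·(-1) + (-1.0)·(3) + (-0.9)·(0) + 0.4 = -1.8
z1[1] = (-0.5)·(-1) + (0.7)·(3) + (-1.1)·(0) + 0.8 = 3.4
z1[2] = (-1.4)·(-1) + (0.7)·(3) + (0.3)·(0) - 0.4 = 3.1
h = ReLU(z1) = [0.0, 3.4, 3.1]
output = (-1.5)·(0.0) + (0.2)·(3.4) + (1.2)·(3.1) - 0.3 = 4.1

4.1


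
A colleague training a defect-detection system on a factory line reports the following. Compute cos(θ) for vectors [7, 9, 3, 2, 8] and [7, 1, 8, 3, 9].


A·B = 7·7 + 9·1 + 3·8 + 2·3 + 8·9 = 160
‖A‖ = √207 = 14.3875, ‖B‖ = √204 = 14.2829
cos = 160/(√207·√204) = 160/√42228 = 0.7786

0.7786


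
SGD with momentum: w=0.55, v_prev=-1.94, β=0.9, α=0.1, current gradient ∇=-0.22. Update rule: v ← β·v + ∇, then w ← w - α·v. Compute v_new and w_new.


v_new = 0.9·-1.94 - 0.22 = -1.746 - 0.22 = -1.966
w_new = 0.55 - 0.1·-1.966 = 0.55 + 0.1966 = 0.7466

v_new=-1.966, w_new=0.7466


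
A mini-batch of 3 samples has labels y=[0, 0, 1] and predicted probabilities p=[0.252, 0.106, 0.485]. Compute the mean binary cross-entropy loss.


L[0] = -ln(1-0.252) = -ln(0.748) = 0.2904
L[1] = -ln(1-0.106) = -ln(0.894) = 0.112
L[2] = -ln(0.485) = 0.7236
mean = (0.2904 + 0.112 + 0.7236)/3 = 0.3753

0.3753


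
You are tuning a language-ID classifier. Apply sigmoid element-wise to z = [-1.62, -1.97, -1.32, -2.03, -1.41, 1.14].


σ(-1.62) = 1/(1+e^1.62) = 0.1652
σ(-1.97) = 1/(1+e^1.97) = 0.1224
σ(-1.32) = 1/(1+e^1.32) = 0.2108
σ(-2.03) = 1/(1+e^2.03) = 0.1161
σ(-1.41) = 1/(1+e^1.41) = 0.1962
σ(1.14) = 1/(1+e^-1.14) = 0.7577
result = [0.1652, 0.1224, 0.2108, 0.1161, 0.1962, 0.7577]

[0.1652, 0.1224, 0.2108, 0.1161, 0.1962, 0.7577]


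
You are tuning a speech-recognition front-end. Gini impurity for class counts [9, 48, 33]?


Probabilities: [9/90, 48/90, 33/90] ≈ [0.1, 0.5333, 0.3667]
Σpᵢ² = (81 + 2304 + 1089)/90² = 3474/8100
Gini = 1 - Σpᵢ² = 1 - 3474/8100 = 0.5711

0.5711


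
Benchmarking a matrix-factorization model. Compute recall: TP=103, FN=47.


Recall = TP/(TP+FN)
= 103/(103+47)
= 103/150 = 68.67%

68.67%


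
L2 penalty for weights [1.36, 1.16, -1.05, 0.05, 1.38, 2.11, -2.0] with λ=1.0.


‖w‖₂² = (1.36)² + (1.16)² + (-1.05)² + (0.05)² + (1.38)² + (2.11)² + (-2.0)²
     = 1.8496 + 1.3456 + 1.1025 + 0.0025 + 1.9044 + 4.4521 + 4
     = 14.6567
λ·‖w‖₂² = 1.0·14.6567 = 14.6567

14.6567


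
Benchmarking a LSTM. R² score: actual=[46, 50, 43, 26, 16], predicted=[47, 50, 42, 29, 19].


ȳ = 36.2
SS_res = Σ(y-ŷ)² = 20
SS_tot = Σ(y-ȳ)² = 844.8
R² = 1 - SS_res/SS_tot = 1 - 0.0237 = 0.9763

0.9763


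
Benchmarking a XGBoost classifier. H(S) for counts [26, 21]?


Probabilities: [26/47, 21/47] ≈ [0.5532, 0.4468]
H = -((26/47)·log₂(26/47) + (21/47)·log₂(21/47))
  = 0.9918 bits

0.9918 bits


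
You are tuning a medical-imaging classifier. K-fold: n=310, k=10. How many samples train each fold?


Fold size = 310/10 = 31
Training per fold = 310 - 31 = 279

279


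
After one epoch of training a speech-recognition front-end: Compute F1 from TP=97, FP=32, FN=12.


Precision = 97/129 = 0.7519
Recall = 97/109 = 0.8899
F1 = 2·P·R/(P+R) = 2·TP/(2·TP+FP+FN) = 194/(194+32+12) = 194/238 = 0.8151

0.8151


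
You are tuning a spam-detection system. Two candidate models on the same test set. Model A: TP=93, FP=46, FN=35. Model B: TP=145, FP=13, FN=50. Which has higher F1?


Model A: P=93/139=0.6691, R=93/128=0.7266, F1=2PR/(P+R)=2TP/(2TP+FP+FN)=186/267=0.6966
Model B: P=145/158=0.9177, R=145/195=0.7436, F1=2PR/(P+R)=2TP/(2TP+FP+FN)=290/353=0.8215
0.6966 < 0.8215 → Model B

Model B


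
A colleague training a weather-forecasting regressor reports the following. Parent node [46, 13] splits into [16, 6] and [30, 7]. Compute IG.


Parent = [46, 13], H_parent = 0.7608
H_left = 0.8454 (n=22), H_right = 0.6998 (n=37)
H_children = (22/59)·0.8454 + (37/59)·0.6998 = 0.7541
IG = 0.7608 - 0.7541 = 0.0067

0.0067


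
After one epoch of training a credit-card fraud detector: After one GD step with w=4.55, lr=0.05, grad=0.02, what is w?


w_new = w - α·∇
= 4.55 - 0.05·0.02
= 4.55 - 0.001
= 4.549

4.549


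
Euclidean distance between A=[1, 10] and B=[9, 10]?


d = √((1-9)² + (10-10)²)
  = √(64 + 0)
  = √64 = 8.0

8.0


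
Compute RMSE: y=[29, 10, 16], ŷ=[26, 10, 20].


MSE = 25/3 = 8.3333
RMSE = √(25/3) = 2.8868

2.8868


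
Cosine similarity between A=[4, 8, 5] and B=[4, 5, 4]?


A·B = 4·4 + 8·5 + 5·4 = 76
‖A‖ = √105 = 10.247, ‖B‖ = √57 = 7.5498
cos = 76/(√105·√57) = 76/√5985 = 0.9824

0.9824


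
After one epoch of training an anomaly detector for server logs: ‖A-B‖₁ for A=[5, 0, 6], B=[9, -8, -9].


d = |5-9| + |0+ 8| + |6+ 9|
  = 4 + 8 + 15
  = 27

27


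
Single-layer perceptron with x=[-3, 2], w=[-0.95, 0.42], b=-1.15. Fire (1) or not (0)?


z = (-3)·(-0.95) + (2)·(0.42) - 1.15
  = 2.54
step(z) = 1 (z≥0)

1


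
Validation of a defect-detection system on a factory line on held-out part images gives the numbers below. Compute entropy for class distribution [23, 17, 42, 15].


Probabilities: [23/97, 17/97, 42/97, 15/97] ≈ [0.2371, 0.1753, 0.433, 0.1546]
H = -((23/97)·log₂(23/97) + (17/97)·log₂(17/97) + (42/97)·log₂(42/97) + (15/97)·log₂(15/97))
  = 1.872 bits

1.872 bits


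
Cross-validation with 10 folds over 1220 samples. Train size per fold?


Fold size = 1220/10 = 122
Training per fold = 1220 - 122 = 1098

1098


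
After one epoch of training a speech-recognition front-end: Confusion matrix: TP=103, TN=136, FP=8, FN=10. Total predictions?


Total = TP + TN + FP + FN
= 103 + 136 + 8 + 10
= 257
(Predicted positive: 111, predicted negative: 146)

257


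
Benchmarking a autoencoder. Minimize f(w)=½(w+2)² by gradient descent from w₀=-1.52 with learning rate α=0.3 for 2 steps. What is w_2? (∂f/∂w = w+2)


step 1: grad = -1.52+2 = 0.48; w = -1.52 - 0.3·(0.48) = -1.664
step 2: grad = -1.664+2 = 0.336; w = -1.664 - 0.3·(0.336) = -1.7648

-1.7648


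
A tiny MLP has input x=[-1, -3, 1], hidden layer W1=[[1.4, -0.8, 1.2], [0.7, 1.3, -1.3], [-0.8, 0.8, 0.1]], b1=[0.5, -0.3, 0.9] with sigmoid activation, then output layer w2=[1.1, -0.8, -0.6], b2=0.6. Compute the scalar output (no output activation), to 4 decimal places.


z1[0] = (1.4)·(-1) + (-0.8)·(-3) + (1.2)·(1) + 0.5 = 2.7
z1[1] = (0.7)·(-1) + (1.3)·(-3) + (-1.3)·(1) - 0.3 = -6.2
z1[2] = (-0.8)·(-1) + (0.8)·(-3) + (0.1)·(1) + 0.9 = -0.6
h = sigmoid(z1) = [0.937, 0.002, 0.3543]
output = (1.1)·(0.937) + (-0.8)·(0.002) + (-0.6)·(0.3543) + 0.6 = 1.4165

1.4165


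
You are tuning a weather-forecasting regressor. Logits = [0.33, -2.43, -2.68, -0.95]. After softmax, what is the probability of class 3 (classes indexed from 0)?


Exponentials: e^0.33=1.391, e^-2.43=0.088, e^-2.68=0.0686, e^-0.95=0.3867
Sum = 1.9343
Softmax = [0.7191, 0.0455, 0.0354, 0.1999]
p[3] = 0.3867/1.9343 = 0.1999

0.1999


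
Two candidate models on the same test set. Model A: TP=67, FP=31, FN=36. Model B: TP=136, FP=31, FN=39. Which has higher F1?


Model A: P=67/98=0.6837, R=67/103=0.6505, F1=2PR/(P+R)=2TP/(2TP+FP+FN)=134/201=0.6667
Model B: P=136/167=0.8144, R=136/175=0.7771, F1=2PR/(P+R)=2TP/(2TP+FP+FN)=272/342=0.7953
0.6667 < 0.7953 → Model B

Model B


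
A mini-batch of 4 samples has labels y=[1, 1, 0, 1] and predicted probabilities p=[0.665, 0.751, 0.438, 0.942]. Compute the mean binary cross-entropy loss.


L[0] = -ln(0.665) = 0.408
L[1] = -ln(0.751) = 0.2863
L[2] = -ln(1-0.438) = -ln(0.562) = 0.5763
L[3] = -ln(0.942) = 0.0598
mean = (0.408 + 0.2863 + 0.5763 + 0.0598)/4 = 0.3326

0.3326


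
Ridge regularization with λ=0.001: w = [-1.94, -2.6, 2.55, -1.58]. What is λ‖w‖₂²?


‖w‖₂² = (-1.94)² + (-2.6)² + (2.55)² + (-1.58)²
     = 3.7636 + 6.76 + 6.5025 + 2.4964
     = 19.5225
λ·‖w‖₂² = 0.001·19.5225 = 0.019523

0.019523


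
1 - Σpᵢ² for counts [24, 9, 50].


Probabilities: [24/83, 9/83, 50/83] ≈ [0.2892, 0.1084, 0.6024]
Σpᵢ² = (576 + 81 + 2500)/83² = 3157/6889
Gini = 1 - Σpᵢ² = 1 - 3157/6889 = 0.5417

0.5417


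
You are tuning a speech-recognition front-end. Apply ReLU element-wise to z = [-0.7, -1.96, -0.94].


ReLU(-0.7) = max(0, -0.7) = 0.0
ReLU(-1.96) = max(0, -1.96) = 0.0
ReLU(-0.94) = max(0, -0.94) = 0.0
result = [0.0, 0.0, 0.0]

[0.0, 0.0, 0.0]


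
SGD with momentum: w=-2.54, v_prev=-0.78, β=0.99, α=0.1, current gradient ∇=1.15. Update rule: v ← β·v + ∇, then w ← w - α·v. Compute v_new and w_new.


v_new = 0.99·-0.78 + 1.15 = -0.7722 + 1.15 = 0.3778
w_new = -2.54 - 0.1·0.3778 = -2.54 - 0.03778 = -2.57778

v_new=0.3778, w_new=-2.57778


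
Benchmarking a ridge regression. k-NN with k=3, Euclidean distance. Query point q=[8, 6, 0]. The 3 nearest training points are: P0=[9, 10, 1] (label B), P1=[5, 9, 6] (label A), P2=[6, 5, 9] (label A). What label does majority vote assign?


d(q,P0) = 4.2426  (label B)
d(q,P1) = 7.3485  (label A)
d(q,P2) = 9.2736  (label A)
Votes: A=2, B=1
Majority → A

A


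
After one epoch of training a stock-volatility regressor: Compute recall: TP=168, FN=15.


Recall = TP/(TP+FN)
= 168/(168+15)
= 168/183 = 91.8%

91.8%


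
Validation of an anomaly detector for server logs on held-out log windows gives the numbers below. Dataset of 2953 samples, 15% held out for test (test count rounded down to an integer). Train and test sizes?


Test = ⌊2953·15/100⌋ = 442
Train = 2953 - 442 = 2511

Train: 2511, Test: 442


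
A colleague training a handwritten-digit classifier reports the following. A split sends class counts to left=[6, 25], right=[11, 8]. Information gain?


Parent = [17, 33], H_parent = 0.9248
H_left = 0.7088 (n=31), H_right = 0.9819 (n=19)
H_children = (31/50)·0.7088 + (19/50)·0.9819 = 0.8126
IG = 0.9248 - 0.8126 = 0.1122

0.1122


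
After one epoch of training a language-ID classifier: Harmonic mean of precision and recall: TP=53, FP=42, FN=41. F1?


Precision = 53/95 = 0.5579
Recall = 53/94 = 0.5638
F1 = 2·P·R/(P+R) = 2·TP/(2·TP+FP+FN) = 106/(106+42+41) = 106/189 = 0.5608

0.5608


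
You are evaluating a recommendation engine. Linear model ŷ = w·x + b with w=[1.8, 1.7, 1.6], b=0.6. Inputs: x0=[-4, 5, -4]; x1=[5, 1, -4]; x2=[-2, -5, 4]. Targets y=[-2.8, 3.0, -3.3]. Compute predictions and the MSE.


ŷ0 = (1.8)·(-4) + (1.7)·(5) + (1.6)·(-4) + 0.6 = -4.5
ŷ1 = (1.8)·(5) + (1.7)·(1) + (1.6)·(-4) + 0.6 = 4.9
ŷ2 = (1.8)·(-2) + (1.7)·(-5) + (1.6)·(4) + 0.6 = -5.1
errors² = [2.89, 3.61, 3.24]
MSE = 9.7400/3 = 3.2467

3.2467


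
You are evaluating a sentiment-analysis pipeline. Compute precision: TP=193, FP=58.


Precision = TP/(TP+FP)
= 193/(193+58)
= 193/251 = 76.89%

76.89%


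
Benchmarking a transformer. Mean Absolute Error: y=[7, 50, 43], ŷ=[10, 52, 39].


Absolute errors: |7-10|=3, |50-52|=2, |43-39|=4
Sum = 9
MAE = 9/3 = 3

3


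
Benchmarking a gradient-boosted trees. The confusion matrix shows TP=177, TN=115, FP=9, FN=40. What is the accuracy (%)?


Accuracy = (TP+TN)/(TP+TN+FP+FN)
= (177+115)/(341)
= 292/341 = 85.63%

85.63%


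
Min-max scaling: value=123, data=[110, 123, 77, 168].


min=77, max=168
(123-77)/(168-77) = 46/91 = 0.5055

0.5055


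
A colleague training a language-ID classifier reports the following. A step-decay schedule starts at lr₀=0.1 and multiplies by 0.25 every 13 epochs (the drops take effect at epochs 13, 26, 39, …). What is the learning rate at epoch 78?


n_drops = ⌊78/13⌋ = 6
lr = 0.1·0.25^6 = 0.1·0.000244140625 = 0.0000244140625

0.0000244140625


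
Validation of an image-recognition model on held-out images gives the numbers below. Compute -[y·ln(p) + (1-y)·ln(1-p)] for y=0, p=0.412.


BCE = -[y·ln(p) + (1-y)·ln(1-p)]
= -0 - 1·ln(1-0.412)
= -ln(0.588) = 0.531

0.531


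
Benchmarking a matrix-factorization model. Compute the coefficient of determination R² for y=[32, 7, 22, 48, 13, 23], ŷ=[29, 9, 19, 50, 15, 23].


ȳ = 24.1667
SS_res = Σ(y-ŷ)² = 30
SS_tot = Σ(y-ȳ)² = 1054.83
R² = 1 - SS_res/SS_tot = 1 - 0.0284 = 0.9716

0.9716


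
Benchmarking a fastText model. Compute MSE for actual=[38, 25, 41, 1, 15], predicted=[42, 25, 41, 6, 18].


Squared errors: (38-42)²=16, (25-25)²=0, (41-41)²=0, (1-6)²=25, (15-18)²=9
Sum = 50
MSE = 50/5 = 10

10


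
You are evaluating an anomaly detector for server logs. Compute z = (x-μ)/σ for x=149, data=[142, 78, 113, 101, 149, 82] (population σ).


μ = 110.8333, σ = 27.1994
z = (149 - 110.8333)/27.1994 = 1.4032

1.4032


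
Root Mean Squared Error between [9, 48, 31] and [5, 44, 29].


MSE = 36/3 = 12
RMSE = √(36/3) = 3.4641

3.4641


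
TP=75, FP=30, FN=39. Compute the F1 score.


Precision = 75/105 = 0.7143
Recall = 75/114 = 0.6579
F1 = 2·P·R/(P+R) = 2·TP/(2·TP+FP+FN) = 150/(150+30+39) = 150/219 = 0.6849

0.6849


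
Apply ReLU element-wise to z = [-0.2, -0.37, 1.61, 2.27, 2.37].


ReLU(-0.2) = max(0, -0.2) = 0.0
ReLU(-0.37) = max(0, -0.37) = 0.0
ReLU(1.61) = max(0, 1.61) = 1.61
ReLU(2.27) = max(0, 2.27) = 2.27
ReLU(2.37) = max(0, 2.37) = 2.37
result = [0.0, 0.0, 1.61, 2.27, 2.37]

[0.0, 0.0, 1.61, 2.27, 2.37]


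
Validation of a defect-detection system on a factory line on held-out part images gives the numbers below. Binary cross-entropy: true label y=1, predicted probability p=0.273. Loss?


BCE = -[y·ln(p) + (1-y)·ln(1-p)]
= -1·ln(0.273) - 0
= -ln(0.273) = 1.2983

1.2983


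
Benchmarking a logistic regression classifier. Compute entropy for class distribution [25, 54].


Probabilities: [25/79, 54/79] ≈ [0.3165, 0.6835]
H = -((25/79)·log₂(25/79) + (54/79)·log₂(54/79))
  = 0.9005 bits

0.9005 bits


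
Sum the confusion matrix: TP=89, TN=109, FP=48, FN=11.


Total = TP + TN + FP + FN
= 89 + 109 + 48 + 11
= 257
(Predicted positive: 137, predicted negative: 120)

257


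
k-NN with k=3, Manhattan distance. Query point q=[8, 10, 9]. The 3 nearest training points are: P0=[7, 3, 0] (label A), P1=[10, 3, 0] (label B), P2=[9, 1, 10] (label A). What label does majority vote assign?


d(q,P0) = 17  (label A)
d(q,P1) = 18  (label B)
d(q,P2) = 11  (label A)
Votes: A=2, B=1
Majority → A

A


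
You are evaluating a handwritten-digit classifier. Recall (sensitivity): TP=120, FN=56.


Recall = TP/(TP+FN)
= 120/(120+56)
= 120/176 = 68.18%

68.18%


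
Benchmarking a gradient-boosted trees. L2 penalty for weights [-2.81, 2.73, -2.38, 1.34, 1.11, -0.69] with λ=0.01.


‖w‖₂² = (-2.81)² + (2.73)² + (-2.38)² + (1.34)² + (1.11)² + (-0.69)²
     = 7.8961 + 7.4529 + 5.6644 + 1.7956 + 1.2321 + 0.4761
     = 24.5172
λ·‖w‖₂² = 0.01·24.5172 = 0.245172

0.245172


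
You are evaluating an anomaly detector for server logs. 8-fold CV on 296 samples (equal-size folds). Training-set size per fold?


Fold size = 296/8 = 37
Training per fold = 296 - 37 = 259

259


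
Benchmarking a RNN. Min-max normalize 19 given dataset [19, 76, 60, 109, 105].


min=19, max=109
(19-19)/(109-19) = 0/90 = 0.0

0.0


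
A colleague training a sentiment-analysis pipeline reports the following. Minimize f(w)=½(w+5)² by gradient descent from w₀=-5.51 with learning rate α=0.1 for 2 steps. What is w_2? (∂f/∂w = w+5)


step 1: grad = -5.51+5 = -0.51; w = -5.51 - 0.1·(-0.51) = -5.459
step 2: grad = -5.459+5 = -0.459; w = -5.459 - 0.1·(-0.459) = -5.4131

-5.4131


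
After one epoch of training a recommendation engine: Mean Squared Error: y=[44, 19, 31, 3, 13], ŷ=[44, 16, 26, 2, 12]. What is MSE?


Squared errors: (44-44)²=0, (19-16)²=9, (31-26)²=25, (3-2)²=1, (13-12)²=1
Sum = 36
MSE = 36/5 = 36/5

36/5


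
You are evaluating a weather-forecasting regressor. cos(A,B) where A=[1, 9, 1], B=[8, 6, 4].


A·B = 1·8 + 9·6 + 1·4 = 66
‖A‖ = √83 = 9.1104, ‖B‖ = √116 = 10.7703
cos = 66/(√83·√116) = 66/√9628 = 0.6726

0.6726


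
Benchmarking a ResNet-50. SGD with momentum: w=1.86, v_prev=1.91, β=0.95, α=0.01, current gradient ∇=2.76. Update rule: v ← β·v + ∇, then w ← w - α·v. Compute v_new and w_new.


v_new = 0.95·1.91 + 2.76 = 1.8145 + 2.76 = 4.5745
w_new = 1.86 - 0.01·4.5745 = 1.86 - 0.045745 = 1.814255

v_new=4.5745, w_new=1.814255


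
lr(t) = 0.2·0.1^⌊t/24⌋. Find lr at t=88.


n_drops = ⌊88/24⌋ = 3
lr = 0.2·0.1^3 = 0.2·0.001 = 0.0002

0.0002


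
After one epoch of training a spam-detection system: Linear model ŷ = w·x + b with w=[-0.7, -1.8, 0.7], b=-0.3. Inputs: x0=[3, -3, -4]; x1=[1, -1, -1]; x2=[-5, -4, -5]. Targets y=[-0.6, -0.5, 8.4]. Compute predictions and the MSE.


ŷ0 = (-0.7)·(3) + (-1.8)·(-3) + (0.7)·(-4) - 0.3 = 0.2
ŷ1 = (-0.7)·(1) + (-1.8)·(-1) + (0.7)·(-1) - 0.3 = 0.1
ŷ2 = (-0.7)·(-5) + (-1.8)·(-4) + (0.7)·(-5) - 0.3 = 6.9
errors² = [0.64, 0.36, 2.25]
MSE = 3.2500/3 = 1.0833

1.0833


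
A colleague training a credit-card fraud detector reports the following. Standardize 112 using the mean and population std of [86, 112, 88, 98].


μ = 96, σ = 10.2956
z = (112 - 96)/10.2956 = 1.5541

1.5541


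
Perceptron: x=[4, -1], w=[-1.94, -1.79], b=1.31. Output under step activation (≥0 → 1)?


z = (4)·(-1.94) + (-1)·(-1.79) + 1.31
  = -4.66
step(z) = 0 (z<0)

0


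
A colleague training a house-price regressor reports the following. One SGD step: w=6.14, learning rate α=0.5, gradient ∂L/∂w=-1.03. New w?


w_new = w - α·∇
= 6.14 - 0.5·-1.03
= 6.14 + 0.515
= 6.655

6.655


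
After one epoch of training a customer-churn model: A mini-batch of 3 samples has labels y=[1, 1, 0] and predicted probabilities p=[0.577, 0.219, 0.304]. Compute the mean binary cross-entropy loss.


L[0] = -ln(0.577) = 0.5499
L[1] = -ln(0.219) = 1.5187
L[2] = -ln(1-0.304) = -ln(0.696) = 0.3624
mean = (0.5499 + 1.5187 + 0.3624)/3 = 0.8103

0.8103


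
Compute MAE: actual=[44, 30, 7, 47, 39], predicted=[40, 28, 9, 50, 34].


Absolute errors: |44-40|=4, |30-28|=2, |7-9|=2, |47-50|=3, |39-34|=5
Sum = 16
MAE = 16/5 = 16/5

16/5


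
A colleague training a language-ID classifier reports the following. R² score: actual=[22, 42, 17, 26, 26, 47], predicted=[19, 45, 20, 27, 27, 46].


ȳ = 30
SS_res = Σ(y-ŷ)² = 30
SS_tot = Σ(y-ȳ)² = 698
R² = 1 - SS_res/SS_tot = 1 - 0.043 = 0.957

0.957
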